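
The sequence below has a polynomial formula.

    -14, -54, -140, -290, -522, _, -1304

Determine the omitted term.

-854

Using the first 5 terms:
Δ: -40  -86  -150  -232
Δ²: -46  -64  -82
Δ³: -18  -18
Constant third difference = -18.
Extend forward: -82 − 18 = -100;  -232 − 100 = -332;  -522 − 332 = -854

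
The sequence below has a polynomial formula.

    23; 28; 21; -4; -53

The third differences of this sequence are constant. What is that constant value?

-6

First differences: 5, -7, -25, -49
Second differences: -12, -18, -24
Third differences: -6, -6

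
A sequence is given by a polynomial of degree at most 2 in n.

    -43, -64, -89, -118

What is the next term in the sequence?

Δ: -21  -25  -29
Δ²: -4  -4
Second differences constant at -4.
-29 − 4 = -33;  -118 − 33 = -151

-151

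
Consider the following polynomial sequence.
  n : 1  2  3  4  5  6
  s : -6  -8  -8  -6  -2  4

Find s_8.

22

First differences: -2, 0, 2, 4, 6
Second differences: 2, 2, 2, 2
Constant second difference = 2, so extend:
6 + 2 = 8;  4 + 8 = 12
8 + 2 = 10;  12 + 10 = 22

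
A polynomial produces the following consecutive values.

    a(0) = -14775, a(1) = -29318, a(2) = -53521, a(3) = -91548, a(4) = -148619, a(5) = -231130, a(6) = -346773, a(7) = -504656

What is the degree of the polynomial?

5

D1: -14543, -24203, -38027, -57071, -82511, -115643, -157883
D2: -9660, -13824, -19044, -25440, -33132, -42240
D3: -4164, -5220, -6396, -7692, -9108
D4: -1056, -1176, -1296, -1416
D5: -120, -120, -120
The fifth differences are constant, so the polynomial has degree 5.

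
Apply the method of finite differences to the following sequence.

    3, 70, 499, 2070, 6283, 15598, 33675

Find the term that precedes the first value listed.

-2

Δ: 67, 429, 1571, 4213, 9315, 18077
Δ²: 362, 1142, 2642, 5102, 8762
Δ³: 780, 1500, 2460, 3660
Δ⁴: 720, 960, 1200
Δ⁵: 240, 240
The fifth differences are constant at 240.
Work back: 720 − 240 = 480;  780 − 480 = 300;  362 − 300 = 62;  67 − 62 = 5;  3 − 5 = -2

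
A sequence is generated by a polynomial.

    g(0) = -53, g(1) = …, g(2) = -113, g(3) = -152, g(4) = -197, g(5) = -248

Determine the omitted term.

Using the last 4 terms:
Δ: -39  -45  -51
Δ²: -6  -6
Constant second difference = -6.
Extend backward: -39 + 6 = -33;  -113 + 33 = -80

-80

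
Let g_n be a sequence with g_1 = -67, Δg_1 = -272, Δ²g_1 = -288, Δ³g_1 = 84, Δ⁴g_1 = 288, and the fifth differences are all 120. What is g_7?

701

Build the table forward from the leading diagonal:
Fifth differences: 120, 120, 120, 120, 120, 120, 120
Fourth differences: 288, 408, 528, 648, 768, 888, 1008
Third differences: 84, 372, 780, 1308, 1956, 2724, 3612
Second differences: -288, -204, 168, 948, 2256, 4212, 6936
First differences: -272, -560, -764, -596, 352, 2608, 6820
g: -67, -339, -899, -1663, -2259, -1907, 701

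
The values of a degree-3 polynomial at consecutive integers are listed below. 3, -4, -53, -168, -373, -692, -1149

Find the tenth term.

-3588

D1: -7  -49  -115  -205  -319  -457
D2: -42  -66  -90  -114  -138
D3: -24  -24  -24  -24
Third differences constant at -24.
-138 − 24 = -162;  -457 − 162 = -619;  -1149 − 619 = -1768
-162 − 24 = -186;  -619 − 186 = -805;  -1768 − 805 = -2573
-186 − 24 = -210;  -805 − 210 = -1015;  -2573 − 1015 = -3588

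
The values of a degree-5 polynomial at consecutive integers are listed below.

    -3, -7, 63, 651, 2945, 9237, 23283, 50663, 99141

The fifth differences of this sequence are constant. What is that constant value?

360

Δ: -4, 70, 588, 2294, 6292, 14046, 27380, 48478
Δ²: 74, 518, 1706, 3998, 7754, 13334, 21098
Δ³: 444, 1188, 2292, 3756, 5580, 7764
Δ⁴: 744, 1104, 1464, 1824, 2184
Δ⁵: 360, 360, 360, 360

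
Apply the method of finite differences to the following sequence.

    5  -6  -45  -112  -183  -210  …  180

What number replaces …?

-121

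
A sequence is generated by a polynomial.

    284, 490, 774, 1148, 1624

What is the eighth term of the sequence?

3784

Δ: 206  284  374  476
Δ²: 78  90  102
Δ³: 12  12
Third differences constant at 12.
102 + 12 = 114;  476 + 114 = 590;  1624 + 590 = 2214
114 + 12 = 126;  590 + 126 = 716;  2214 + 716 = 2930
126 + 12 = 138;  716 + 138 = 854;  2930 + 854 = 3784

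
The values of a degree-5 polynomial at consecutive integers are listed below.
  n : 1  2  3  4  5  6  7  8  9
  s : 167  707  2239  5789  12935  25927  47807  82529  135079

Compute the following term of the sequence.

211595

D1: 540, 1532, 3550, 7146, 12992, 21880, 34722, 52550
D2: 992, 2018, 3596, 5846, 8888, 12842, 17828
D3: 1026, 1578, 2250, 3042, 3954, 4986
D4: 552, 672, 792, 912, 1032
D5: 120, 120, 120, 120
Constant fifth difference = 120, so extend:
1032 + 120 = 1152;  4986 + 1152 = 6138;  17828 + 6138 = 23966;  52550 + 23966 = 76516;  135079 + 76516 = 211595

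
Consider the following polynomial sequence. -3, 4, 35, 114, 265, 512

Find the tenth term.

2940

Δ: 7  31  79  151  247
Δ²: 24  48  72  96
Δ³: 24  24  24
The third differences are constant (24).
96 + 24 = 120;  247 + 120 = 367;  512 + 367 = 879
120 + 24 = 144;  367 + 144 = 511;  879 + 511 = 1390
144 + 24 = 168;  511 + 168 = 679;  1390 + 679 = 2069
168 + 24 = 192;  679 + 192 = 871;  2069 + 871 = 2940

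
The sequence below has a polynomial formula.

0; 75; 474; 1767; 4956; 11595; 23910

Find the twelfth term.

310695

75, 399, 1293, 3189, 6639, 12315
324, 894, 1896, 3450, 5676
570, 1002, 1554, 2226
432, 552, 672
120, 120
Fifth differences constant at 120.
672 + 120 = 792;  2226 + 792 = 3018;  5676 + 3018 = 8694;  12315 + 8694 = 21009;  23910 + 21009 = 44919
792 + 120 = 912;  3018 + 912 = 3930;  8694 + 3930 = 12624;  21009 + 12624 = 33633;  44919 + 33633 = 78552
912 + 120 = 1032;  3930 + 1032 = 4962;  12624 + 4962 = 17586;  33633 + 17586 = 51219;  78552 + 51219 = 129771
1032 + 120 = 1152;  4962 + 1152 = 6114;  17586 + 6114 = 23700;  51219 + 23700 = 74919;  129771 + 74919 = 204690
1152 + 120 = 1272;  6114 + 1272 = 7386;  23700 + 7386 = 31086;  74919 + 31086 = 106005;  204690 + 106005 = 310695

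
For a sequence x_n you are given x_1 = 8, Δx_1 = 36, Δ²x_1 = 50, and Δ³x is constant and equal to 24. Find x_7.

1454

Build the table forward from the leading diagonal:
Third differences: 24  24  24  24  24  24  24
Second differences: 50  74  98  122  146  170  194
First differences: 36  86  160  258  380  526  696
x: 8  44  130  290  548  928  1454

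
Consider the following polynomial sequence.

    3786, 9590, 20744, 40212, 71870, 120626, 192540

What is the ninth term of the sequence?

436562

5804, 11154, 19468, 31658, 48756, 71914
5350, 8314, 12190, 17098, 23158
2964, 3876, 4908, 6060
912, 1032, 1152
120, 120
Constant fifth difference = 120, so extend:
1152 + 120 = 1272;  6060 + 1272 = 7332;  23158 + 7332 = 30490;  71914 + 30490 = 102404;  192540 + 102404 = 294944
1272 + 120 = 1392;  7332 + 1392 = 8724;  30490 + 8724 = 39214;  102404 + 39214 = 141618;  294944 + 141618 = 436562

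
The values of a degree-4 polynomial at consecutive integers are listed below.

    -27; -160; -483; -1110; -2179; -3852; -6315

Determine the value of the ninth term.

-14475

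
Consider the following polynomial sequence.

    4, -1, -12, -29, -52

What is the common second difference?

-6

First differences: -5, -11, -17, -23
Second differences: -6, -6, -6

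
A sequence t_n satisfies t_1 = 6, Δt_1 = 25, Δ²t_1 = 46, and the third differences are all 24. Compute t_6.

Build the table forward from the leading diagonal:
D3: 24  24  24  24  24  24
D2: 46  70  94  118  142  166
D1: 25  71  141  235  353  495
t: 6  31  102  243  478  831

831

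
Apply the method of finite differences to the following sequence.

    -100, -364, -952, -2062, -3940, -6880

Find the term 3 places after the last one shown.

-25732

Δ: -264  -588  -1110  -1878  -2940
Δ²: -324  -522  -768  -1062
Δ³: -198  -246  -294
Δ⁴: -48  -48
Fourth differences constant at -48.
-294 − 48 = -342;  -1062 − 342 = -1404;  -2940 − 1404 = -4344;  -6880 − 4344 = -11224
-342 − 48 = -390;  -1404 − 390 = -1794;  -4344 − 1794 = -6138;  -11224 − 6138 = -17362
-390 − 48 = -438;  -1794 − 438 = -2232;  -6138 − 2232 = -8370;  -17362 − 8370 = -25732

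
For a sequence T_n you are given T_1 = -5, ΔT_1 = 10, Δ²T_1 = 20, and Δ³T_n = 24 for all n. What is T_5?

251

Build the table forward from the leading diagonal:
Δ³: 24  24  24  24  24
Δ²: 20  44  68  92  116
Δ: 10  30  74  142  234
T: -5  5  35  109  251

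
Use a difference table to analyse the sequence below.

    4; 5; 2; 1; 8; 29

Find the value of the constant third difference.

6

First differences: 1, -3, -1, 7, 21
Second differences: -4, 2, 8, 14
Third differences: 6, 6, 6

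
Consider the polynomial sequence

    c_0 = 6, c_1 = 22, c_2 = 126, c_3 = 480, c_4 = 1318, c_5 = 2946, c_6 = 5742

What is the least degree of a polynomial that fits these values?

16, 104, 354, 838, 1628, 2796
88, 250, 484, 790, 1168
162, 234, 306, 378
72, 72, 72
The fourth differences are constant, so the polynomial has degree 4.

4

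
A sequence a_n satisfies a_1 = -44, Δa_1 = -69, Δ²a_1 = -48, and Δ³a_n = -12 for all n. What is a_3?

Build the table forward from the leading diagonal:
D3: -12  -12  -12
D2: -48  -60  -72
D1: -69  -117  -177
a: -44  -113  -230

-230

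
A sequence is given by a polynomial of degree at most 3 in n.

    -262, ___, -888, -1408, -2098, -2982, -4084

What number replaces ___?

-514

Using the last 5 terms:
First differences: -520, -690, -884, -1102
Second differences: -170, -194, -218
Third differences: -24, -24
Constant third difference = -24.
Extend backward: -170 + 24 = -146;  -520 + 146 = -374;  -888 + 374 = -514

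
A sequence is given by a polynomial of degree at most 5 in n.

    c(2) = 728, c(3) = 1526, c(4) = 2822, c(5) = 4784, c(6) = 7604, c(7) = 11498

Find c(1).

284

D1: 798  1296  1962  2820  3894
D2: 498  666  858  1074
D3: 168  192  216
D4: 24  24
The fourth differences are constant at 24.
Work back: 168 − 24 = 144;  498 − 144 = 354;  798 − 354 = 444;  728 − 444 = 284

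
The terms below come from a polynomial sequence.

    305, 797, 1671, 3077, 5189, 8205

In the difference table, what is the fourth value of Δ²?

904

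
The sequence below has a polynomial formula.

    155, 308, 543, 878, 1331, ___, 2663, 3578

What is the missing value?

1920

Using the first 5 terms:
Δ: 153  235  335  453
Δ²: 82  100  118
Δ³: 18  18
Constant third difference = 18.
Extend forward: 118 + 18 = 136;  453 + 136 = 589;  1331 + 589 = 1920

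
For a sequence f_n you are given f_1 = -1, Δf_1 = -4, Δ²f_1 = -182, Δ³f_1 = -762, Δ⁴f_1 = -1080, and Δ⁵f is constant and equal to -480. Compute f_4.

-1321

Build the table forward from the leading diagonal:
D5: -480, -480, -480, -480
D4: -1080, -1560, -2040, -2520
D3: -762, -1842, -3402, -5442
D2: -182, -944, -2786, -6188
D1: -4, -186, -1130, -3916
f: -1, -5, -191, -1321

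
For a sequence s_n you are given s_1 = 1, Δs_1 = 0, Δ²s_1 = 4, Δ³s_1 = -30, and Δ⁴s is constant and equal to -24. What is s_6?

-379

Build the table forward from the leading diagonal:
Δ⁴: -24, -24, -24, -24, -24, -24
Δ³: -30, -54, -78, -102, -126, -150
Δ²: 4, -26, -80, -158, -260, -386
Δ: 0, 4, -22, -102, -260, -520
s: 1, 1, 5, -17, -119, -379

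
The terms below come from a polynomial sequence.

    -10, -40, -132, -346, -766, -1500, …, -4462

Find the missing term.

-2680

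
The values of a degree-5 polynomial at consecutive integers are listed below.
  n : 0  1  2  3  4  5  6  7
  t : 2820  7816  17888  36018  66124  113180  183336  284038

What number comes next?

424148

Δ: 4996 , 10072 , 18130 , 30106 , 47056 , 70156 , 100702
Δ²: 5076 , 8058 , 11976 , 16950 , 23100 , 30546
Δ³: 2982 , 3918 , 4974 , 6150 , 7446
Δ⁴: 936 , 1056 , 1176 , 1296
Δ⁵: 120 , 120 , 120
Fifth differences constant at 120.
1296 + 120 = 1416;  7446 + 1416 = 8862;  30546 + 8862 = 39408;  100702 + 39408 = 140110;  284038 + 140110 = 424148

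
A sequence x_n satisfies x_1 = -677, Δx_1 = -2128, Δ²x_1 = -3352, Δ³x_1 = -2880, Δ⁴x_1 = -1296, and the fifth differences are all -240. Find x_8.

Build the table forward from the leading diagonal:
Fifth differences: -240, -240, -240, -240, -240, -240, -240, -240
Fourth differences: -1296, -1536, -1776, -2016, -2256, -2496, -2736, -2976
Third differences: -2880, -4176, -5712, -7488, -9504, -11760, -14256, -16992
Second differences: -3352, -6232, -10408, -16120, -23608, -33112, -44872, -59128
First differences: -2128, -5480, -11712, -22120, -38240, -61848, -94960, -139832
x: -677, -2805, -8285, -19997, -42117, -80357, -142205, -237165

-237165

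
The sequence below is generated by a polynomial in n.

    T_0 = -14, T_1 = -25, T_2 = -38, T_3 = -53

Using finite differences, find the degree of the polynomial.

2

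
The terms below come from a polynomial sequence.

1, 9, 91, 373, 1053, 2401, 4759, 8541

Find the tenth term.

22393

D1: 8, 82, 282, 680, 1348, 2358, 3782
D2: 74, 200, 398, 668, 1010, 1424
D3: 126, 198, 270, 342, 414
D4: 72, 72, 72, 72
Fourth differences constant at 72.
414 + 72 = 486;  1424 + 486 = 1910;  3782 + 1910 = 5692;  8541 + 5692 = 14233
486 + 72 = 558;  1910 + 558 = 2468;  5692 + 2468 = 8160;  14233 + 8160 = 22393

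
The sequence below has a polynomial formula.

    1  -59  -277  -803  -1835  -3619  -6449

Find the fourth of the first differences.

D1: -60, -218, -526, -1032, -1784, -2830
D2: -158, -308, -506, -752, -1046
D3: -150, -198, -246, -294
D4: -48, -48, -48

-1032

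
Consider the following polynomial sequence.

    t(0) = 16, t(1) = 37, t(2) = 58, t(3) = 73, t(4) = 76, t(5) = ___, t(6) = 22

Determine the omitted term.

61

Using the first 5 terms:
First differences: 21  21  15  3
Second differences: 0  -6  -12
Third differences: -6  -6
Constant third difference = -6.
Extend forward: -12 − 6 = -18;  3 − 18 = -15;  76 − 15 = 61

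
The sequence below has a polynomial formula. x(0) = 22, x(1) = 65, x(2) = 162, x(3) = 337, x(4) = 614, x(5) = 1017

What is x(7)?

D1: 43  97  175  277  403
D2: 54  78  102  126
D3: 24  24  24
The third differences are constant (24).
126 + 24 = 150;  403 + 150 = 553;  1017 + 553 = 1570
150 + 24 = 174;  553 + 174 = 727;  1570 + 727 = 2297

2297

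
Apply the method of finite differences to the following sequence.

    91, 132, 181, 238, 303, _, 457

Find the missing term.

376

Using the first 5 terms:
D1: 41  49  57  65
D2: 8  8  8
Constant second difference = 8.
Extend forward: 65 + 8 = 73;  303 + 73 = 376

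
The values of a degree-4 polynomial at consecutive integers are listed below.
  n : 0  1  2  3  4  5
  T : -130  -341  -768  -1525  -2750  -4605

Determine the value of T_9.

D1: -211 , -427 , -757 , -1225 , -1855
D2: -216 , -330 , -468 , -630
D3: -114 , -138 , -162
D4: -24 , -24
Constant fourth difference = -24, so extend:
-162 − 24 = -186;  -630 − 186 = -816;  -1855 − 816 = -2671;  -4605 − 2671 = -7276
-186 − 24 = -210;  -816 − 210 = -1026;  -2671 − 1026 = -3697;  -7276 − 3697 = -10973
-210 − 24 = -234;  -1026 − 234 = -1260;  -3697 − 1260 = -4957;  -10973 − 4957 = -15930
-234 − 24 = -258;  -1260 − 258 = -1518;  -4957 − 1518 = -6475;  -15930 − 6475 = -22405

-22405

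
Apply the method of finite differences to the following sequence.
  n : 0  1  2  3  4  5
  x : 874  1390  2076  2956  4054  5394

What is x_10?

Δ: 516, 686, 880, 1098, 1340
Δ²: 170, 194, 218, 242
Δ³: 24, 24, 24
Third differences constant at 24.
242 + 24 = 266;  1340 + 266 = 1606;  5394 + 1606 = 7000
266 + 24 = 290;  1606 + 290 = 1896;  7000 + 1896 = 8896
290 + 24 = 314;  1896 + 314 = 2210;  8896 + 2210 = 11106
314 + 24 = 338;  2210 + 338 = 2548;  11106 + 2548 = 13654
338 + 24 = 362;  2548 + 362 = 2910;  13654 + 2910 = 16564

16564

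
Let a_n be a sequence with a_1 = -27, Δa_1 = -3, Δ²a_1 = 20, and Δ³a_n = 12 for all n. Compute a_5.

129

Build the table forward from the leading diagonal:
Δ³: 12, 12, 12, 12, 12
Δ²: 20, 32, 44, 56, 68
Δ: -3, 17, 49, 93, 149
a: -27, -30, -13, 36, 129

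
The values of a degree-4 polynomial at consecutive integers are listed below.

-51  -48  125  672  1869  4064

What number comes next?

7677

First differences: 3, 173, 547, 1197, 2195
Second differences: 170, 374, 650, 998
Third differences: 204, 276, 348
Fourth differences: 72, 72
The fourth differences are constant (72).
348 + 72 = 420;  998 + 420 = 1418;  2195 + 1418 = 3613;  4064 + 3613 = 7677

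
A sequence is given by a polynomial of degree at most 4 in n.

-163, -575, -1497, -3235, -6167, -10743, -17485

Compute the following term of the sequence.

-26987

D1: -412, -922, -1738, -2932, -4576, -6742
D2: -510, -816, -1194, -1644, -2166
D3: -306, -378, -450, -522
D4: -72, -72, -72
The fourth differences are constant (-72).
-522 − 72 = -594;  -2166 − 594 = -2760;  -6742 − 2760 = -9502;  -17485 − 9502 = -26987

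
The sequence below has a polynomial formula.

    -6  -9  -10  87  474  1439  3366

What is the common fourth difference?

96

Δ: -3, -1, 97, 387, 965, 1927
Δ²: 2, 98, 290, 578, 962
Δ³: 96, 192, 288, 384
Δ⁴: 96, 96, 96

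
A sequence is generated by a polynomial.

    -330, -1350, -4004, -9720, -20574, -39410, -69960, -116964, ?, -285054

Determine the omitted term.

-186290

Using the first 8 terms:
First differences: -1020  -2654  -5716  -10854  -18836  -30550  -47004
Second differences: -1634  -3062  -5138  -7982  -11714  -16454
Third differences: -1428  -2076  -2844  -3732  -4740
Fourth differences: -648  -768  -888  -1008
Fifth differences: -120  -120  -120
Constant fifth difference = -120.
Extend forward: -1008 − 120 = -1128;  -4740 − 1128 = -5868;  -16454 − 5868 = -22322;  -47004 − 22322 = -69326;  -116964 − 69326 = -186290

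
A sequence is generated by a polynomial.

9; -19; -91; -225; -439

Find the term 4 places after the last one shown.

D1: -28, -72, -134, -214
D2: -44, -62, -80
D3: -18, -18
Third differences constant at -18.
-80 − 18 = -98;  -214 − 98 = -312;  -439 − 312 = -751
-98 − 18 = -116;  -312 − 116 = -428;  -751 − 428 = -1179
-116 − 18 = -134;  -428 − 134 = -562;  -1179 − 562 = -1741
-134 − 18 = -152;  -562 − 152 = -714;  -1741 − 714 = -2455

-2455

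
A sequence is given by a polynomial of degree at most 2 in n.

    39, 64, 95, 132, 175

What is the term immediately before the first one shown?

20

25  31  37  43
6  6  6
The second differences are constant at 6.
Work back: 25 − 6 = 19;  39 − 19 = 20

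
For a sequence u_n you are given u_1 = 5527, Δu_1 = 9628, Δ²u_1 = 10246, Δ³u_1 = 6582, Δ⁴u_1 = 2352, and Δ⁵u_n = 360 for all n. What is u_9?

Build the table forward from the leading diagonal:
D5: 360, 360, 360, 360, 360, 360, 360, 360, 360
D4: 2352, 2712, 3072, 3432, 3792, 4152, 4512, 4872, 5232
D3: 6582, 8934, 11646, 14718, 18150, 21942, 26094, 30606, 35478
D2: 10246, 16828, 25762, 37408, 52126, 70276, 92218, 118312, 148918
D1: 9628, 19874, 36702, 62464, 99872, 151998, 222274, 314492, 432804
u: 5527, 15155, 35029, 71731, 134195, 234067, 386065, 608339, 922831

922831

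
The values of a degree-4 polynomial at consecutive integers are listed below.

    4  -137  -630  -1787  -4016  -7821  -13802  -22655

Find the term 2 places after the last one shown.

-52241

-141 , -493 , -1157 , -2229 , -3805 , -5981 , -8853
-352 , -664 , -1072 , -1576 , -2176 , -2872
-312 , -408 , -504 , -600 , -696
-96 , -96 , -96 , -96
The fourth differences are constant (-96).
-696 − 96 = -792;  -2872 − 792 = -3664;  -8853 − 3664 = -12517;  -22655 − 12517 = -35172
-792 − 96 = -888;  -3664 − 888 = -4552;  -12517 − 4552 = -17069;  -35172 − 17069 = -52241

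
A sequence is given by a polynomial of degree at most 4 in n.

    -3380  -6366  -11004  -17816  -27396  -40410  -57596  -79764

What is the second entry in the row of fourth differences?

First differences: -2986, -4638, -6812, -9580, -13014, -17186, -22168
Second differences: -1652, -2174, -2768, -3434, -4172, -4982
Third differences: -522, -594, -666, -738, -810
Fourth differences: -72, -72, -72, -72

-72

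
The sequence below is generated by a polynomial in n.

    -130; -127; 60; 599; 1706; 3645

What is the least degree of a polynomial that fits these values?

4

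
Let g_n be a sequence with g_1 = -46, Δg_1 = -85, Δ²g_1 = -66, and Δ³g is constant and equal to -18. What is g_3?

Build the table forward from the leading diagonal:
Δ³: -18  -18  -18
Δ²: -66  -84  -102
Δ: -85  -151  -235
g: -46  -131  -282

-282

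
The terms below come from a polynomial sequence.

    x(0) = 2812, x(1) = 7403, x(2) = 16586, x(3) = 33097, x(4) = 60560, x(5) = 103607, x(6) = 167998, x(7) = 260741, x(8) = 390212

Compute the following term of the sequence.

566275

4591  9183  16511  27463  43047  64391  92743  129471
4592  7328  10952  15584  21344  28352  36728
2736  3624  4632  5760  7008  8376
888  1008  1128  1248  1368
120  120  120  120
Constant fifth difference = 120, so extend:
1368 + 120 = 1488;  8376 + 1488 = 9864;  36728 + 9864 = 46592;  129471 + 46592 = 176063;  390212 + 176063 = 566275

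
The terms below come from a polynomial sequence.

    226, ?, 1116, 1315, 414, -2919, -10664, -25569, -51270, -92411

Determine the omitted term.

Using the last 8 terms:
Δ: 199, -901, -3333, -7745, -14905, -25701, -41141
Δ²: -1100, -2432, -4412, -7160, -10796, -15440
Δ³: -1332, -1980, -2748, -3636, -4644
Δ⁴: -648, -768, -888, -1008
Δ⁵: -120, -120, -120
Constant fifth difference = -120.
Extend backward: -648 + 120 = -528;  -1332 + 528 = -804;  -1100 + 804 = -296;  199 + 296 = 495;  1116 − 495 = 621

621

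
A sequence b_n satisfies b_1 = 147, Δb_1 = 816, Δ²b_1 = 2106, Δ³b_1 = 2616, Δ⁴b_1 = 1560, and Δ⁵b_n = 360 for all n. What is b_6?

Build the table forward from the leading diagonal:
Δ⁵: 360  360  360  360  360  360
Δ⁴: 1560  1920  2280  2640  3000  3360
Δ³: 2616  4176  6096  8376  11016  14016
Δ²: 2106  4722  8898  14994  23370  34386
Δ: 816  2922  7644  16542  31536  54906
b: 147  963  3885  11529  28071  59607

59607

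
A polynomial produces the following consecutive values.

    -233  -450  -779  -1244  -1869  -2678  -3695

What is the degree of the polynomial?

-217, -329, -465, -625, -809, -1017
-112, -136, -160, -184, -208
-24, -24, -24, -24
The third differences are constant, so the polynomial has degree 3.

3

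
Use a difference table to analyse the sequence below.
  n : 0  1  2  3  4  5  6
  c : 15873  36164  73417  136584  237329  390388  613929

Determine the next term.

Δ: 20291  37253  63167  100745  153059  223541
Δ²: 16962  25914  37578  52314  70482
Δ³: 8952  11664  14736  18168
Δ⁴: 2712  3072  3432
Δ⁵: 360  360
Fifth differences constant at 360.
3432 + 360 = 3792;  18168 + 3792 = 21960;  70482 + 21960 = 92442;  223541 + 92442 = 315983;  613929 + 315983 = 929912

929912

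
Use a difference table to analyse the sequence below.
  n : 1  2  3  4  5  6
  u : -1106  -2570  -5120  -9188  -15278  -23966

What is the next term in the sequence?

-35900

First differences: -1464 , -2550 , -4068 , -6090 , -8688
Second differences: -1086 , -1518 , -2022 , -2598
Third differences: -432 , -504 , -576
Fourth differences: -72 , -72
Constant fourth difference = -72, so extend:
-576 − 72 = -648;  -2598 − 648 = -3246;  -8688 − 3246 = -11934;  -23966 − 11934 = -35900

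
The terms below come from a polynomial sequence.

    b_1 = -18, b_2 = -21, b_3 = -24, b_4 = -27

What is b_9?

-42

Δ: -3  -3  -3
First differences constant at -3.
-27 − 3 = -30
-30 − 3 = -33
-33 − 3 = -36
-36 − 3 = -39
-39 − 3 = -42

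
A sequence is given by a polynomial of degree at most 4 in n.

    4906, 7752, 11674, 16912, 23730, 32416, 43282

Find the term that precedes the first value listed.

2846, 3922, 5238, 6818, 8686, 10866
1076, 1316, 1580, 1868, 2180
240, 264, 288, 312
24, 24, 24
The fourth differences are constant at 24.
Work back: 240 − 24 = 216;  1076 − 216 = 860;  2846 − 860 = 1986;  4906 − 1986 = 2920

2920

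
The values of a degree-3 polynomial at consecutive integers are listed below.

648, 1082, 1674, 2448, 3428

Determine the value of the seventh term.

6102

D1: 434 , 592 , 774 , 980
D2: 158 , 182 , 206
D3: 24 , 24
Constant third difference = 24, so extend:
206 + 24 = 230;  980 + 230 = 1210;  3428 + 1210 = 4638
230 + 24 = 254;  1210 + 254 = 1464;  4638 + 1464 = 6102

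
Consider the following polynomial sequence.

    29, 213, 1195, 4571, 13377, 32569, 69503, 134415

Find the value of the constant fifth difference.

480

D1: 184, 982, 3376, 8806, 19192, 36934, 64912
D2: 798, 2394, 5430, 10386, 17742, 27978
D3: 1596, 3036, 4956, 7356, 10236
D4: 1440, 1920, 2400, 2880
D5: 480, 480, 480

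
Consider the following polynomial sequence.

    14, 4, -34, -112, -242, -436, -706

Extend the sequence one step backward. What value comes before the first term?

D1: -10, -38, -78, -130, -194, -270
D2: -28, -40, -52, -64, -76
D3: -12, -12, -12, -12
The third differences are constant at -12.
Work back: -28 + 12 = -16;  -10 + 16 = 6;  14 − 6 = 8

8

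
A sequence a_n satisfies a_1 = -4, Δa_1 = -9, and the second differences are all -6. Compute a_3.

Build the table forward from the leading diagonal:
Δ²: -6  -6  -6
Δ: -9  -15  -21
a: -4  -13  -28

-28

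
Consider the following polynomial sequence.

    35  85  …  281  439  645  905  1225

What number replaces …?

Using the last 5 terms:
First differences: 158, 206, 260, 320
Second differences: 48, 54, 60
Third differences: 6, 6
Constant third difference = 6.
Extend backward: 48 − 6 = 42;  158 − 42 = 116;  281 − 116 = 165

165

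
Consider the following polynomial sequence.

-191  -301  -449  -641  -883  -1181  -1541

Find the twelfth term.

First differences: -110, -148, -192, -242, -298, -360
Second differences: -38, -44, -50, -56, -62
Third differences: -6, -6, -6, -6
The third differences are constant (-6).
-62 − 6 = -68;  -360 − 68 = -428;  -1541 − 428 = -1969
-68 − 6 = -74;  -428 − 74 = -502;  -1969 − 502 = -2471
-74 − 6 = -80;  -502 − 80 = -582;  -2471 − 582 = -3053
-80 − 6 = -86;  -582 − 86 = -668;  -3053 − 668 = -3721
-86 − 6 = -92;  -668 − 92 = -760;  -3721 − 760 = -4481

-4481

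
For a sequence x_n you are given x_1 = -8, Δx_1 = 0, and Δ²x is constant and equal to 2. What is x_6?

12

Build the table forward from the leading diagonal:
Second differences: 2  2  2  2  2  2
First differences: 0  2  4  6  8  10
x: -8  -8  -6  -2  4  12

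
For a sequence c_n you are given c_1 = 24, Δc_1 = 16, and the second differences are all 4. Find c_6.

Build the table forward from the leading diagonal:
Second differences: 4, 4, 4, 4, 4, 4
First differences: 16, 20, 24, 28, 32, 36
c: 24, 40, 60, 84, 112, 144

144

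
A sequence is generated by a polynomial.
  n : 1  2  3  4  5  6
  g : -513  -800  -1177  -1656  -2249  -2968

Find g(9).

-287  -377  -479  -593  -719
-90  -102  -114  -126
-12  -12  -12
Constant third difference = -12, so extend:
-126 − 12 = -138;  -719 − 138 = -857;  -2968 − 857 = -3825
-138 − 12 = -150;  -857 − 150 = -1007;  -3825 − 1007 = -4832
-150 − 12 = -162;  -1007 − 162 = -1169;  -4832 − 1169 = -6001

-6001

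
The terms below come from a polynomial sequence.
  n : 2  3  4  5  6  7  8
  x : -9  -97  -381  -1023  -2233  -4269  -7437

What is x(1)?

First differences: -88  -284  -642  -1210  -2036  -3168
Second differences: -196  -358  -568  -826  -1132
Third differences: -162  -210  -258  -306
Fourth differences: -48  -48  -48
The fourth differences are constant at -48.
Work back: -162 + 48 = -114;  -196 + 114 = -82;  -88 + 82 = -6;  -9 + 6 = -3

-3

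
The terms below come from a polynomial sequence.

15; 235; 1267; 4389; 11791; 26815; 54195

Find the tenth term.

283731

Δ: 220, 1032, 3122, 7402, 15024, 27380
Δ²: 812, 2090, 4280, 7622, 12356
Δ³: 1278, 2190, 3342, 4734
Δ⁴: 912, 1152, 1392
Δ⁵: 240, 240
The fifth differences are constant (240).
1392 + 240 = 1632;  4734 + 1632 = 6366;  12356 + 6366 = 18722;  27380 + 18722 = 46102;  54195 + 46102 = 100297
1632 + 240 = 1872;  6366 + 1872 = 8238;  18722 + 8238 = 26960;  46102 + 26960 = 73062;  100297 + 73062 = 173359
1872 + 240 = 2112;  8238 + 2112 = 10350;  26960 + 10350 = 37310;  73062 + 37310 = 110372;  173359 + 110372 = 283731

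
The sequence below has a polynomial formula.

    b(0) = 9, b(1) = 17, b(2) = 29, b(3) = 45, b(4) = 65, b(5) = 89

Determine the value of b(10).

269

8 , 12 , 16 , 20 , 24
4 , 4 , 4 , 4
Constant second difference = 4, so extend:
24 + 4 = 28;  89 + 28 = 117
28 + 4 = 32;  117 + 32 = 149
32 + 4 = 36;  149 + 36 = 185
36 + 4 = 40;  185 + 40 = 225
40 + 4 = 44;  225 + 44 = 269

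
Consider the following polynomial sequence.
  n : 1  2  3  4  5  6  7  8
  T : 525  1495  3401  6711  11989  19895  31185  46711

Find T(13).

Δ: 970, 1906, 3310, 5278, 7906, 11290, 15526
Δ²: 936, 1404, 1968, 2628, 3384, 4236
Δ³: 468, 564, 660, 756, 852
Δ⁴: 96, 96, 96, 96
The fourth differences are constant (96).
852 + 96 = 948;  4236 + 948 = 5184;  15526 + 5184 = 20710;  46711 + 20710 = 67421
948 + 96 = 1044;  5184 + 1044 = 6228;  20710 + 6228 = 26938;  67421 + 26938 = 94359
1044 + 96 = 1140;  6228 + 1140 = 7368;  26938 + 7368 = 34306;  94359 + 34306 = 128665
1140 + 96 = 1236;  7368 + 1236 = 8604;  34306 + 8604 = 42910;  128665 + 42910 = 171575
1236 + 96 = 1332;  8604 + 1332 = 9936;  42910 + 9936 = 52846;  171575 + 52846 = 224421

224421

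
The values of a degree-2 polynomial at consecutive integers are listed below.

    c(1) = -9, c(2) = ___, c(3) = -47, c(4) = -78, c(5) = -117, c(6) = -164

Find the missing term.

Using the last 4 terms:
First differences: -31  -39  -47
Second differences: -8  -8
Constant second difference = -8.
Extend backward: -31 + 8 = -23;  -47 + 23 = -24

-24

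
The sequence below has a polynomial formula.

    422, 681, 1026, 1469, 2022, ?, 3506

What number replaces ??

2697

Using the first 5 terms:
259  345  443  553
86  98  110
12  12
Constant third difference = 12.
Extend forward: 110 + 12 = 122;  553 + 122 = 675;  2022 + 675 = 2697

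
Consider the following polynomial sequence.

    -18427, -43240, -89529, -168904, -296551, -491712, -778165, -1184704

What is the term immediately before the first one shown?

-24813, -46289, -79375, -127647, -195161, -286453, -406539
-21476, -33086, -48272, -67514, -91292, -120086
-11610, -15186, -19242, -23778, -28794
-3576, -4056, -4536, -5016
-480, -480, -480
The fifth differences are constant at -480.
Work back: -3576 + 480 = -3096;  -11610 + 3096 = -8514;  -21476 + 8514 = -12962;  -24813 + 12962 = -11851;  -18427 + 11851 = -6576

-6576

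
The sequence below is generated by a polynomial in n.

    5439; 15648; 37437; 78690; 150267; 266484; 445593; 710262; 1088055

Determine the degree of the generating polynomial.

5

D1: 10209, 21789, 41253, 71577, 116217, 179109, 264669, 377793
D2: 11580, 19464, 30324, 44640, 62892, 85560, 113124
D3: 7884, 10860, 14316, 18252, 22668, 27564
D4: 2976, 3456, 3936, 4416, 4896
D5: 480, 480, 480, 480
The fifth differences are constant, so the polynomial has degree 5.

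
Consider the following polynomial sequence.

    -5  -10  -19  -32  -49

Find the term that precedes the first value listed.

Δ: -5  -9  -13  -17
Δ²: -4  -4  -4
The second differences are constant at -4.
Work back: -5 + 4 = -1;  -5 + 1 = -4

-4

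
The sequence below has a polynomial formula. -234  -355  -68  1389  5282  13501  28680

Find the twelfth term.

368365

Δ: -121  287  1457  3893  8219  15179
Δ²: 408  1170  2436  4326  6960
Δ³: 762  1266  1890  2634
Δ⁴: 504  624  744
Δ⁵: 120  120
Fifth differences constant at 120.
744 + 120 = 864;  2634 + 864 = 3498;  6960 + 3498 = 10458;  15179 + 10458 = 25637;  28680 + 25637 = 54317
864 + 120 = 984;  3498 + 984 = 4482;  10458 + 4482 = 14940;  25637 + 14940 = 40577;  54317 + 40577 = 94894
984 + 120 = 1104;  4482 + 1104 = 5586;  14940 + 5586 = 20526;  40577 + 20526 = 61103;  94894 + 61103 = 155997
1104 + 120 = 1224;  5586 + 1224 = 6810;  20526 + 6810 = 27336;  61103 + 27336 = 88439;  155997 + 88439 = 244436
1224 + 120 = 1344;  6810 + 1344 = 8154;  27336 + 8154 = 35490;  88439 + 35490 = 123929;  244436 + 123929 = 368365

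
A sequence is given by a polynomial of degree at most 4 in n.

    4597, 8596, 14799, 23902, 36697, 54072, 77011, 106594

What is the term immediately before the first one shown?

2202

3999, 6203, 9103, 12795, 17375, 22939, 29583
2204, 2900, 3692, 4580, 5564, 6644
696, 792, 888, 984, 1080
96, 96, 96, 96
The fourth differences are constant at 96.
Work back: 696 − 96 = 600;  2204 − 600 = 1604;  3999 − 1604 = 2395;  4597 − 2395 = 2202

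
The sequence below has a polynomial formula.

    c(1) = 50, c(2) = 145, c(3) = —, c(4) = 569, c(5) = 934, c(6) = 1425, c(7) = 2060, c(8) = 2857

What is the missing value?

Using the last 5 terms:
Δ: 365, 491, 635, 797
Δ²: 126, 144, 162
Δ³: 18, 18
Constant third difference = 18.
Extend backward: 126 − 18 = 108;  365 − 108 = 257;  569 − 257 = 312

312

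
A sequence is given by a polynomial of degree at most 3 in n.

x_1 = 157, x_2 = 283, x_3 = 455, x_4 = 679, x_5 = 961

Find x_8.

2215

Δ: 126 , 172 , 224 , 282
Δ²: 46 , 52 , 58
Δ³: 6 , 6
Third differences constant at 6.
58 + 6 = 64;  282 + 64 = 346;  961 + 346 = 1307
64 + 6 = 70;  346 + 70 = 416;  1307 + 416 = 1723
70 + 6 = 76;  416 + 76 = 492;  1723 + 492 = 2215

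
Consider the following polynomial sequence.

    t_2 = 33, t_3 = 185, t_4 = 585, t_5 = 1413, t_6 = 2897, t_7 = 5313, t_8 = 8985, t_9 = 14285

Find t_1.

-3

Δ: 152, 400, 828, 1484, 2416, 3672, 5300
Δ²: 248, 428, 656, 932, 1256, 1628
Δ³: 180, 228, 276, 324, 372
Δ⁴: 48, 48, 48, 48
The fourth differences are constant at 48.
Work back: 180 − 48 = 132;  248 − 132 = 116;  152 − 116 = 36;  33 − 36 = -3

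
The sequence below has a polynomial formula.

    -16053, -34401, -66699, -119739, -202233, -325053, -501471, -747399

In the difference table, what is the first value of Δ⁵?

First differences: -18348, -32298, -53040, -82494, -122820, -176418, -245928
Second differences: -13950, -20742, -29454, -40326, -53598, -69510
Third differences: -6792, -8712, -10872, -13272, -15912
Fourth differences: -1920, -2160, -2400, -2640
Fifth differences: -240, -240, -240

-240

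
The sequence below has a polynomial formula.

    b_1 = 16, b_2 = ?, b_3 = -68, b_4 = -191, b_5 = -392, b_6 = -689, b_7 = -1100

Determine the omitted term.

-5

Using the last 5 terms:
-123, -201, -297, -411
-78, -96, -114
-18, -18
Constant third difference = -18.
Extend backward: -78 + 18 = -60;  -123 + 60 = -63;  -68 + 63 = -5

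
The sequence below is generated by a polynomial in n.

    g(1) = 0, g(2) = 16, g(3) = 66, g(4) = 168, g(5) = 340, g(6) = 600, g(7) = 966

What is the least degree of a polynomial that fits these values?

Δ: 16, 50, 102, 172, 260, 366
Δ²: 34, 52, 70, 88, 106
Δ³: 18, 18, 18, 18
The third differences are constant, so the polynomial has degree 3.

3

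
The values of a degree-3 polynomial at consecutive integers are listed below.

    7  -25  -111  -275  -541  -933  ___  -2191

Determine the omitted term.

-1475

Using the first 6 terms:
D1: -32  -86  -164  -266  -392
D2: -54  -78  -102  -126
D3: -24  -24  -24
Constant third difference = -24.
Extend forward: -126 − 24 = -150;  -392 − 150 = -542;  -933 − 542 = -1475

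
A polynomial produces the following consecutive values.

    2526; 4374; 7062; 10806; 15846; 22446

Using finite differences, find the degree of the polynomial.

4

D1: 1848, 2688, 3744, 5040, 6600
D2: 840, 1056, 1296, 1560
D3: 216, 240, 264
D4: 24, 24
The fourth differences are constant, so the polynomial has degree 4.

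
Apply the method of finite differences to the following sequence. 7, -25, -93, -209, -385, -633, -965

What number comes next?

-1393

First differences: -32, -68, -116, -176, -248, -332
Second differences: -36, -48, -60, -72, -84
Third differences: -12, -12, -12, -12
The third differences are constant (-12).
-84 − 12 = -96;  -332 − 96 = -428;  -965 − 428 = -1393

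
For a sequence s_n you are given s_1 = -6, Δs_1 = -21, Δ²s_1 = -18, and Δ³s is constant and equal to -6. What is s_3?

-66

Build the table forward from the leading diagonal:
Δ³: -6  -6  -6
Δ²: -18  -24  -30
Δ: -21  -39  -63
s: -6  -27  -66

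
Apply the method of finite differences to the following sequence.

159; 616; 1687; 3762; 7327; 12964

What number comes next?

21351

First differences: 457 , 1071 , 2075 , 3565 , 5637
Second differences: 614 , 1004 , 1490 , 2072
Third differences: 390 , 486 , 582
Fourth differences: 96 , 96
Fourth differences constant at 96.
582 + 96 = 678;  2072 + 678 = 2750;  5637 + 2750 = 8387;  12964 + 8387 = 21351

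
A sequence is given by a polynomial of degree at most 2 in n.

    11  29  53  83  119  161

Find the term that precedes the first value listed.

First differences: 18  24  30  36  42
Second differences: 6  6  6  6
The second differences are constant at 6.
Work back: 18 − 6 = 12;  11 − 12 = -1

-1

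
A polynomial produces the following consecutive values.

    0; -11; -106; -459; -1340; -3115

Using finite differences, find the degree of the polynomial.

First differences: -11, -95, -353, -881, -1775
Second differences: -84, -258, -528, -894
Third differences: -174, -270, -366
Fourth differences: -96, -96
The fourth differences are constant, so the polynomial has degree 4.

4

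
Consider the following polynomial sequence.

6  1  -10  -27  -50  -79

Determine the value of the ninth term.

-202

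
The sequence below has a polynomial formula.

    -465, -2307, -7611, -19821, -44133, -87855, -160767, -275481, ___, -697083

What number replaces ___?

-447801

Using the first 8 terms:
First differences: -1842, -5304, -12210, -24312, -43722, -72912, -114714
Second differences: -3462, -6906, -12102, -19410, -29190, -41802
Third differences: -3444, -5196, -7308, -9780, -12612
Fourth differences: -1752, -2112, -2472, -2832
Fifth differences: -360, -360, -360
Constant fifth difference = -360.
Extend forward: -2832 − 360 = -3192;  -12612 − 3192 = -15804;  -41802 − 15804 = -57606;  -114714 − 57606 = -172320;  -275481 − 172320 = -447801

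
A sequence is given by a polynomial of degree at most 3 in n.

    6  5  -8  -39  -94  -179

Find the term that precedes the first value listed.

-1  -13  -31  -55  -85
-12  -18  -24  -30
-6  -6  -6
The third differences are constant at -6.
Work back: -12 + 6 = -6;  -1 + 6 = 5;  6 − 5 = 1

1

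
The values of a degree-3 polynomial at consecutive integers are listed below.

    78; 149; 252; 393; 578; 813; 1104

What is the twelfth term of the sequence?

3609

71, 103, 141, 185, 235, 291
32, 38, 44, 50, 56
6, 6, 6, 6
Constant third difference = 6, so extend:
56 + 6 = 62;  291 + 62 = 353;  1104 + 353 = 1457
62 + 6 = 68;  353 + 68 = 421;  1457 + 421 = 1878
68 + 6 = 74;  421 + 74 = 495;  1878 + 495 = 2373
74 + 6 = 80;  495 + 80 = 575;  2373 + 575 = 2948
80 + 6 = 86;  575 + 86 = 661;  2948 + 661 = 3609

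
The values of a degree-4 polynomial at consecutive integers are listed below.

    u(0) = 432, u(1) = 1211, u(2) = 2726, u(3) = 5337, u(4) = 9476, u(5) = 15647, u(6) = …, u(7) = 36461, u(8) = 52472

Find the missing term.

24426

Using the first 6 terms:
779  1515  2611  4139  6171
736  1096  1528  2032
360  432  504
72  72
Constant fourth difference = 72.
Extend forward: 504 + 72 = 576;  2032 + 576 = 2608;  6171 + 2608 = 8779;  15647 + 8779 = 24426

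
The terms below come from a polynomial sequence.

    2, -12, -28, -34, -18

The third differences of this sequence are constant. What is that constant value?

First differences: -14, -16, -6, 16
Second differences: -2, 10, 22
Third differences: 12, 12

12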